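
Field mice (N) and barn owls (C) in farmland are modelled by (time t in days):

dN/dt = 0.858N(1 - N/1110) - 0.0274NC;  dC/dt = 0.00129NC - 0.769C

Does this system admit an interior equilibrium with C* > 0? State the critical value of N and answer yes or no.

The predator equation gives dC/dt > 0 only when N > 0.769/0.00129 = 596.
Without the predator, N → K = 1110. Since 1110 > 596, the predator can invade and persist.

Threshold N = 596; K > 596, so yes, the predator persists.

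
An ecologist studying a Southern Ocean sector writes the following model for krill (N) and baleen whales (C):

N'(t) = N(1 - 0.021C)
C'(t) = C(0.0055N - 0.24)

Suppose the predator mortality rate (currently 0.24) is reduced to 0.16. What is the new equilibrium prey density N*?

At the interior fixed point, setting dC/dt = 0 with C > 0 fixes N* = (predator death rate)/(NC coefficient) — independent of the other coefficients.
With the change, N* = 0.16/0.0055 = 29.1; it falls from 43.6.

N* ≈ 29.1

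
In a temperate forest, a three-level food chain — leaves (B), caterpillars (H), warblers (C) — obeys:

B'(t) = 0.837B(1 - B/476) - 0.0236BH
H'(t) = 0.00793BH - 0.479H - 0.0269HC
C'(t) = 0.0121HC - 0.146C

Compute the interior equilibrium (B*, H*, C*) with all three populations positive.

B* ≈ 314, H* ≈ 12.1, C* ≈ 74.8

From dC/dt = 0: 0.0121H* = 0.146, so H* = 12.1.
From dB/dt = 0: 0.837(1 - B*/476) = 0.0236·12.1, giving B* = 476·(1 - 0.34) = 314.
From dH/dt = 0: 0.00793·314 - 0.479 = 0.0269C*, so C* = 2.01/0.0269 = 74.8.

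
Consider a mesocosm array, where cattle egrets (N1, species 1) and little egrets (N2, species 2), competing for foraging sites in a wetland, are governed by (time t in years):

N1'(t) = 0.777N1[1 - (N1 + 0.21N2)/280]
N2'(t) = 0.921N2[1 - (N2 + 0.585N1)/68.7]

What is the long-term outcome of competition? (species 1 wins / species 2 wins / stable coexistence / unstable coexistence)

Compare the nullcline intercepts: K1/α12 = 280/0.21 = 1330 > K2 = 68.7; K2/α21 = 68.7/0.585 = 117 < K1 = 280.
Since the inequalities point opposite ways, species 1 can invade but species 2 cannot.

species 1 excludes species 2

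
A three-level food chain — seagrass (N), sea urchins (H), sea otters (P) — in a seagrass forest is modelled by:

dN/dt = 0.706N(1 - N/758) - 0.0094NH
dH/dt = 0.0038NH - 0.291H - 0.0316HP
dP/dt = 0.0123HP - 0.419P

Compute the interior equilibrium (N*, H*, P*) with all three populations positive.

From dP/dt = 0: 0.0123H* = 0.419, so H* = 34.1.
From dN/dt = 0: 0.706(1 - N*/758) = 0.0094·34.1, giving N* = 758·(1 - 0.454) = 414.
From dH/dt = 0: 0.0038·414 - 0.291 = 0.0316P*, so P* = 1.28/0.0316 = 40.6.

N* ≈ 414, H* ≈ 34.1, P* ≈ 40.6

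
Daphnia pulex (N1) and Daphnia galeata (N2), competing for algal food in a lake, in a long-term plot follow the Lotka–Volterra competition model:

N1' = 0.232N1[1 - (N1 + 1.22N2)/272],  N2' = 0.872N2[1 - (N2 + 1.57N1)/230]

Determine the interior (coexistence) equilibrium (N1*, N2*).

Setting both brackets to zero gives the nullclines N1 + 1.22N2 = 272 and 1.57N1 + N2 = 230.
Substituting N2 = 230 - 1.57N1 into the first: N1(1 - 1.22·1.57) = 272 - 1.22·230.
So N1* = -8.6/-0.915 = 9.39, and then N2* = 230 - 1.57·9.39 = 215.

N1* ≈ 9.39, N2* ≈ 215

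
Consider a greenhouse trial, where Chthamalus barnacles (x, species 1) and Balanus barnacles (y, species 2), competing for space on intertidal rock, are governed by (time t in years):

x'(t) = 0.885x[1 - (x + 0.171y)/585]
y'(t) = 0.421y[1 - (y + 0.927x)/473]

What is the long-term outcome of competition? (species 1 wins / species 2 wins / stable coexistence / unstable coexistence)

species 1 excludes species 2

Compare the nullcline intercepts: K1/α12 = 585/0.171 = 3420 > K2 = 473; K2/α21 = 473/0.927 = 510 < K1 = 585.
Since the inequalities point opposite ways, species 1 can invade but species 2 cannot.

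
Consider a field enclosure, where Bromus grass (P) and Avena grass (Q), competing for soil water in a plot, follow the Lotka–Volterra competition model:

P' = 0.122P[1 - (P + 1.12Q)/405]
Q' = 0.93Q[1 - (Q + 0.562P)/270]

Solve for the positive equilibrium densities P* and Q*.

P* ≈ 277, Q* ≈ 114

Setting both brackets to zero gives the nullclines P + 1.12Q = 405 and 0.562P + Q = 270.
Substituting Q = 270 - 0.562P into the first: P(1 - 1.12·0.562) = 405 - 1.12·270.
So P* = 103/0.371 = 277, and then Q* = 270 - 0.562·277 = 114.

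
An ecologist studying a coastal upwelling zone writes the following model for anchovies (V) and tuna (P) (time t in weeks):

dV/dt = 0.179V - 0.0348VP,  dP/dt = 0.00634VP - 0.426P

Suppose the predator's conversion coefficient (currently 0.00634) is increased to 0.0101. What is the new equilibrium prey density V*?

At the interior fixed point, setting dP/dt = 0 with P > 0 fixes V* = (predator death rate)/(VP coefficient) — independent of the other coefficients.
With the change, V* = 0.426/0.0101 = 42.2; it falls from 67.2.

V* ≈ 42.2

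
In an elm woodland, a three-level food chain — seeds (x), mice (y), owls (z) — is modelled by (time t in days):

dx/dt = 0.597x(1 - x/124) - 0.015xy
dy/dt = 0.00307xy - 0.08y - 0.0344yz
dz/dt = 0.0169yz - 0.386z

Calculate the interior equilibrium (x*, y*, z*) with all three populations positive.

From dz/dt = 0: 0.0169y* = 0.386, so y* = 22.8.
From dx/dt = 0: 0.597(1 - x*/124) = 0.015·22.8, giving x* = 124·(1 - 0.574) = 52.8.
From dy/dt = 0: 0.00307·52.8 - 0.08 = 0.0344z*, so z* = 0.0822/0.0344 = 2.39.

x* ≈ 52.8, y* ≈ 22.8, z* ≈ 2.39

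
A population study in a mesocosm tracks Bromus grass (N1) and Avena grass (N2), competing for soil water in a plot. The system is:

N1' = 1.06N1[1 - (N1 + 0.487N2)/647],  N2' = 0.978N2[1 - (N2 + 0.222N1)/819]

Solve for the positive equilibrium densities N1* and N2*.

Setting both brackets to zero gives the nullclines N1 + 0.487N2 = 647 and 0.222N1 + N2 = 819.
Substituting N2 = 819 - 0.222N1 into the first: N1(1 - 0.487·0.222) = 647 - 0.487·819.
So N1* = 248/0.892 = 278, and then N2* = 819 - 0.222·278 = 757.

N1* ≈ 278, N2* ≈ 757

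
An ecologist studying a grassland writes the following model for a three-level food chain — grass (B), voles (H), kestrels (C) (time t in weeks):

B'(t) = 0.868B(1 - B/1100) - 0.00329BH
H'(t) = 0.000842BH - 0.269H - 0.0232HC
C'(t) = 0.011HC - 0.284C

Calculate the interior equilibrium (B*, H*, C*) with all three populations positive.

From dC/dt = 0: 0.011H* = 0.284, so H* = 25.8.
From dB/dt = 0: 0.868(1 - B*/1100) = 0.00329·25.8, giving B* = 1100·(1 - 0.0979) = 992.
From dH/dt = 0: 0.000842·992 - 0.269 = 0.0232C*, so C* = 0.567/0.0232 = 24.4.

B* ≈ 992, H* ≈ 25.8, C* ≈ 24.4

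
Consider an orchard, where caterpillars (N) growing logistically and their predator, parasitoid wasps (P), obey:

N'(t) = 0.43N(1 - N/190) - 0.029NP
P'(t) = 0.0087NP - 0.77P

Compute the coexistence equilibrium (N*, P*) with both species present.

From dP/dt = 0 with P > 0: 0.0087N* = 0.77, so N* = 88.5.
Substitute into dN/dt = 0: 0.43(1 - 88.5/190) = 0.029P*.
The bracket is 0.534, giving P* = 0.23/0.029 = 7.92.

N* ≈ 88.5, P* ≈ 7.92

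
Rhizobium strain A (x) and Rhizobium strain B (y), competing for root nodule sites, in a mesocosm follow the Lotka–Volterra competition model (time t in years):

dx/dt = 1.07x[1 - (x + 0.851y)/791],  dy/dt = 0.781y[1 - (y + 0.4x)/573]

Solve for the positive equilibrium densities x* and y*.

Setting both brackets to zero gives the nullclines x + 0.851y = 791 and 0.4x + y = 573.
Substituting y = 573 - 0.4x into the first: x(1 - 0.851·0.4) = 791 - 0.851·573.
So x* = 303/0.66 = 460, and then y* = 573 - 0.4·460 = 389.

x* ≈ 460, y* ≈ 389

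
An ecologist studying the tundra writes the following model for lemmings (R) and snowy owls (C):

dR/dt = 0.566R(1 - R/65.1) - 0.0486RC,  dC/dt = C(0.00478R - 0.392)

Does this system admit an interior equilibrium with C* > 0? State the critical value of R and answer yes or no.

Threshold R = 82; K < 82, so no, the predator goes extinct.

The predator equation gives dC/dt > 0 only when R > 0.392/0.00478 = 82.
Without the predator, R → K = 65.1. Since 65.1 < 82, the predator cannot invade.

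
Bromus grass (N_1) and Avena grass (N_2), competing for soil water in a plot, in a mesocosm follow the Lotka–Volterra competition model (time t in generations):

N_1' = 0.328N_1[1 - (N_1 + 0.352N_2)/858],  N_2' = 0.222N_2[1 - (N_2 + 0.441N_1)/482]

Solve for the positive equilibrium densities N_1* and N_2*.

N_1* ≈ 815, N_2* ≈ 123

Setting both brackets to zero gives the nullclines N_1 + 0.352N_2 = 858 and 0.441N_1 + N_2 = 482.
Substituting N_2 = 482 - 0.441N_1 into the first: N_1(1 - 0.352·0.441) = 858 - 0.352·482.
So N_1* = 688/0.845 = 815, and then N_2* = 482 - 0.441·815 = 123.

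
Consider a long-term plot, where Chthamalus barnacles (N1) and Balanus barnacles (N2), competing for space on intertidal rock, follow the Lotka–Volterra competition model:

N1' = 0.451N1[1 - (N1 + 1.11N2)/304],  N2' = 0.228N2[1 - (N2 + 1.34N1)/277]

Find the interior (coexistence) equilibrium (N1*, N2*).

Setting both brackets to zero gives the nullclines N1 + 1.11N2 = 304 and 1.34N1 + N2 = 277.
Substituting N2 = 277 - 1.34N1 into the first: N1(1 - 1.11·1.34) = 304 - 1.11·277.
So N1* = -3.47/-0.487 = 7.12, and then N2* = 277 - 1.34·7.12 = 267.

N1* ≈ 7.12, N2* ≈ 267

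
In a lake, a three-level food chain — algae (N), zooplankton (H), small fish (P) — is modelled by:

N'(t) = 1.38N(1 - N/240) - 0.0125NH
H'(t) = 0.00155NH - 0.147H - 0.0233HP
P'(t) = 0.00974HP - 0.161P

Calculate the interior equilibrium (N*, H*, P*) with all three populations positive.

N* ≈ 204, H* ≈ 16.5, P* ≈ 7.27

From dP/dt = 0: 0.00974H* = 0.161, so H* = 16.5.
From dN/dt = 0: 1.38(1 - N*/240) = 0.0125·16.5, giving N* = 240·(1 - 0.15) = 204.
From dH/dt = 0: 0.00155·204 - 0.147 = 0.0233P*, so P* = 0.169/0.0233 = 7.27.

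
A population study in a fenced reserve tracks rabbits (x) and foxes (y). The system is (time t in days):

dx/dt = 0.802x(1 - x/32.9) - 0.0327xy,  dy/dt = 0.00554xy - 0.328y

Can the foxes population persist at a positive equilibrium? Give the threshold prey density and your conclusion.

Threshold x = 59.2; K < 59.2, so no, the predator goes extinct.

The predator equation gives dy/dt > 0 only when x > 0.328/0.00554 = 59.2.
Without the predator, x → K = 32.9. Since 32.9 < 59.2, the predator cannot invade.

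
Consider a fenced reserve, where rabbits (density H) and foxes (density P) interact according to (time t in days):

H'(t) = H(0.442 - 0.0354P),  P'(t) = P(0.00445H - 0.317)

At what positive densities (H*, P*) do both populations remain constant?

H* ≈ 71.2, P* ≈ 12.5

Set dP/dt = 0 with P > 0: 0.00445H - 0.317 = 0, so H* = 0.317/0.00445 = 71.2.
Set dH/dt = 0 with H > 0: 0.442 - 0.0354P = 0, so P* = 0.442/0.0354 = 12.5.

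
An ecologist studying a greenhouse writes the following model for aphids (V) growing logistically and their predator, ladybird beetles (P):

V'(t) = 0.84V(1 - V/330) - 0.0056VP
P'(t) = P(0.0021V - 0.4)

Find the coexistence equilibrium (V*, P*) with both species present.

V* ≈ 190, P* ≈ 63.4

From dP/dt = 0 with P > 0: 0.0021V* = 0.4, so V* = 190.
Substitute into dV/dt = 0: 0.84(1 - 190/330) = 0.0056P*.
The bracket is 0.423, giving P* = 0.355/0.0056 = 63.4.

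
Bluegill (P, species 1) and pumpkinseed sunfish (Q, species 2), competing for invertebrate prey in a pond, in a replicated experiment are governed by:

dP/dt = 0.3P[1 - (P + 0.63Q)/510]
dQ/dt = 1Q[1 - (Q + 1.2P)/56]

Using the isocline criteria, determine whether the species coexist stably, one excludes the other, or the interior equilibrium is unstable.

species 1 excludes species 2

Compare the nullcline intercepts: K1/α12 = 510/0.63 = 810 > K2 = 56; K2/α21 = 56/1.2 = 46.7 < K1 = 510.
Since the inequalities point opposite ways, species 1 can invade but species 2 cannot.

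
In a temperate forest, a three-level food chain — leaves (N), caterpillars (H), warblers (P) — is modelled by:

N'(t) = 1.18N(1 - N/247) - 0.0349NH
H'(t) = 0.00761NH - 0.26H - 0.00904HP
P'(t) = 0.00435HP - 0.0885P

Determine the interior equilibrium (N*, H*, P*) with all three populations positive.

From dP/dt = 0: 0.00435H* = 0.0885, so H* = 20.3.
From dN/dt = 0: 1.18(1 - N*/247) = 0.0349·20.3, giving N* = 247·(1 - 0.602) = 98.4.
From dH/dt = 0: 0.00761·98.4 - 0.26 = 0.00904P*, so P* = 0.489/0.00904 = 54.1.

N* ≈ 98.4, H* ≈ 20.3, P* ≈ 54.1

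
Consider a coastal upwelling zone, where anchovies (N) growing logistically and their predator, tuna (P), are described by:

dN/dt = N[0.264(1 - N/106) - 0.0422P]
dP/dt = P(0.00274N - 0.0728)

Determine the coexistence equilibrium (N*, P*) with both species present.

N* ≈ 26.6, P* ≈ 4.69

From dP/dt = 0 with P > 0: 0.00274N* = 0.0728, so N* = 26.6.
Substitute into dN/dt = 0: 0.264(1 - 26.6/106) = 0.0422P*.
The bracket is 0.749, giving P* = 0.198/0.0422 = 4.69.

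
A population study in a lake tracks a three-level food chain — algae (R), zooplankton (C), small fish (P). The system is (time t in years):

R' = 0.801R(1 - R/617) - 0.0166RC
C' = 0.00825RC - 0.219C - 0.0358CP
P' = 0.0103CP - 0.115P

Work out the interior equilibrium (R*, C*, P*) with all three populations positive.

R* ≈ 474, C* ≈ 11.2, P* ≈ 103

From dP/dt = 0: 0.0103C* = 0.115, so C* = 11.2.
From dR/dt = 0: 0.801(1 - R*/617) = 0.0166·11.2, giving R* = 617·(1 - 0.231) = 474.
From dC/dt = 0: 0.00825·474 - 0.219 = 0.0358P*, so P* = 3.69/0.0358 = 103.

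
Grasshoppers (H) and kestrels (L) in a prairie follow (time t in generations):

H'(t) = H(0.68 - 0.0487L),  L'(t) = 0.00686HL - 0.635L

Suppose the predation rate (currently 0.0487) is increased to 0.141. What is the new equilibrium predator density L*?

At the interior fixed point, setting dH/dt = 0 with H > 0 fixes L* = (prey growth rate)/(HL coefficient) — independent of the other coefficients.
With the change, L* = 0.68/0.141 = 4.82; it falls from 14.

L* ≈ 4.82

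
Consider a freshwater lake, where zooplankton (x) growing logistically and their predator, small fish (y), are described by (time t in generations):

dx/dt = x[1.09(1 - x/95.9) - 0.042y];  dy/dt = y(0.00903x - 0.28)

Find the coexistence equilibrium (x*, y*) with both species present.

x* ≈ 31, y* ≈ 17.6

From dy/dt = 0 with y > 0: 0.00903x* = 0.28, so x* = 31.
Substitute into dx/dt = 0: 1.09(1 - 31/95.9) = 0.042y*.
The bracket is 0.677, giving y* = 0.738/0.042 = 17.6.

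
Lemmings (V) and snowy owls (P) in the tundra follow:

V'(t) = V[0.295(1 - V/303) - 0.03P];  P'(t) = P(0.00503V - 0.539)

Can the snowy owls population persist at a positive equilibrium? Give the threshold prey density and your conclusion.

Threshold V = 107; K > 107, so yes, the predator persists.

The predator equation gives dP/dt > 0 only when V > 0.539/0.00503 = 107.
Without the predator, V → K = 303. Since 303 > 107, the predator can invade and persist.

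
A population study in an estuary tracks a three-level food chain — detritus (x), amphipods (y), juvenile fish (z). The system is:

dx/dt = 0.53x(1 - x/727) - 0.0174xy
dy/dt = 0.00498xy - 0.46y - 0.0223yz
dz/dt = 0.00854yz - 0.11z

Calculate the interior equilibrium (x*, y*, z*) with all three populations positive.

x* ≈ 420, y* ≈ 12.9, z* ≈ 73.1

From dz/dt = 0: 0.00854y* = 0.11, so y* = 12.9.
From dx/dt = 0: 0.53(1 - x*/727) = 0.0174·12.9, giving x* = 727·(1 - 0.423) = 420.
From dy/dt = 0: 0.00498·420 - 0.46 = 0.0223z*, so z* = 1.63/0.0223 = 73.1.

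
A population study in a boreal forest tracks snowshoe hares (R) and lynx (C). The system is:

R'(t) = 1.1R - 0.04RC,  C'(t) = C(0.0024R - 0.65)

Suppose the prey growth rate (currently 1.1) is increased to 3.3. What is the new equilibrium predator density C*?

At the interior fixed point, setting dR/dt = 0 with R > 0 fixes C* = (prey growth rate)/(RC coefficient) — independent of the other coefficients.
With the change, C* = 3.3/0.04 = 82.5; it rises from 27.5.

C* ≈ 82.5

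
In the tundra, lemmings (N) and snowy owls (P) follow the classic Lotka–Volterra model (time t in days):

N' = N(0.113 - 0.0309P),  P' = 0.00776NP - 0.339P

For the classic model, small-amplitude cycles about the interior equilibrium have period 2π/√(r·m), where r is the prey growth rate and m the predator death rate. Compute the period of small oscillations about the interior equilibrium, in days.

T ≈ 32.1 days

Here r = 0.113 and m = 0.339, so r·m = 0.0383.
ω = √0.0383 = 0.196 per day, hence T = 2π/ω ≈ 32.1 days.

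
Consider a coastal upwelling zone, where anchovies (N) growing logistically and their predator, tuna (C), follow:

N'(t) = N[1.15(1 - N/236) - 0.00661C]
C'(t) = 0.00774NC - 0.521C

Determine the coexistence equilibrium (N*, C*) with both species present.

From dC/dt = 0 with C > 0: 0.00774N* = 0.521, so N* = 67.3.
Substitute into dN/dt = 0: 1.15(1 - 67.3/236) = 0.00661C*.
The bracket is 0.715, giving C* = 0.822/0.00661 = 124.

N* ≈ 67.3, C* ≈ 124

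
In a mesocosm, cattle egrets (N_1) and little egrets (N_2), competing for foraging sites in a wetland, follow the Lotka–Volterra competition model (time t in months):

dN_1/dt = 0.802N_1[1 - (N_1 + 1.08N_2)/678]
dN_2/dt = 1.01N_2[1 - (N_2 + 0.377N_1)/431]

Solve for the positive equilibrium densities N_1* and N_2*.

Setting both brackets to zero gives the nullclines N_1 + 1.08N_2 = 678 and 0.377N_1 + N_2 = 431.
Substituting N_2 = 431 - 0.377N_1 into the first: N_1(1 - 1.08·0.377) = 678 - 1.08·431.
So N_1* = 213/0.593 = 358, and then N_2* = 431 - 0.377·358 = 296.

N_1* ≈ 358, N_2* ≈ 296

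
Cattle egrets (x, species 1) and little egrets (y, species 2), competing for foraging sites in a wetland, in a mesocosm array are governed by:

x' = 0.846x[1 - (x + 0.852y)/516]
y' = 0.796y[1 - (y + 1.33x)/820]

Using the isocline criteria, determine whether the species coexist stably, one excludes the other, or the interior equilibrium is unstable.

Compare the nullcline intercepts: K1/α12 = 516/0.852 = 606 < K2 = 820; K2/α21 = 820/1.33 = 617 > K1 = 516.
Since the inequalities point opposite ways, species 2 can invade but species 1 cannot.

species 2 excludes species 1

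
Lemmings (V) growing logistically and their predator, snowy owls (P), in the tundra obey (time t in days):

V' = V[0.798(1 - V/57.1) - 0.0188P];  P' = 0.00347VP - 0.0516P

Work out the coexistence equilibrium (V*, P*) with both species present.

From dP/dt = 0 with P > 0: 0.00347V* = 0.0516, so V* = 14.9.
Substitute into dV/dt = 0: 0.798(1 - 14.9/57.1) = 0.0188P*.
The bracket is 0.74, giving P* = 0.59/0.0188 = 31.4.

V* ≈ 14.9, P* ≈ 31.4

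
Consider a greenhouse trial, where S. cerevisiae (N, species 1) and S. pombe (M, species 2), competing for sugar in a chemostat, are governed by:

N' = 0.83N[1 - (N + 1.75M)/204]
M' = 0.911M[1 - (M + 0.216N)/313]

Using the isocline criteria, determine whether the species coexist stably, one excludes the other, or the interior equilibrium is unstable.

Compare the nullcline intercepts: K1/α12 = 204/1.75 = 117 < K2 = 313; K2/α21 = 313/0.216 = 1450 > K1 = 204.
Since the inequalities point opposite ways, species 2 can invade but species 1 cannot.

species 2 excludes species 1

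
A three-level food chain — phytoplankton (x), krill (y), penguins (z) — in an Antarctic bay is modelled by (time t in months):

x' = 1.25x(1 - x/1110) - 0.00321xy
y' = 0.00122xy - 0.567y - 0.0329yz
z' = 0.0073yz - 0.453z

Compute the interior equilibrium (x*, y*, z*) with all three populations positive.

x* ≈ 933, y* ≈ 62.1, z* ≈ 17.4

From dz/dt = 0: 0.0073y* = 0.453, so y* = 62.1.
From dx/dt = 0: 1.25(1 - x*/1110) = 0.00321·62.1, giving x* = 1110·(1 - 0.159) = 933.
From dy/dt = 0: 0.00122·933 - 0.567 = 0.0329z*, so z* = 0.571/0.0329 = 17.4.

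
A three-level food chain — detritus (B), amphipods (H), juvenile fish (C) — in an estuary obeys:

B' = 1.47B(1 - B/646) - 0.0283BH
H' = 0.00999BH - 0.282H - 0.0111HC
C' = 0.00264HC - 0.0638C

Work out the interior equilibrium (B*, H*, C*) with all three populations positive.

B* ≈ 345, H* ≈ 24.2, C* ≈ 285

From dC/dt = 0: 0.00264H* = 0.0638, so H* = 24.2.
From dB/dt = 0: 1.47(1 - B*/646) = 0.0283·24.2, giving B* = 646·(1 - 0.465) = 345.
From dH/dt = 0: 0.00999·345 - 0.282 = 0.0111C*, so C* = 3.17/0.0111 = 285.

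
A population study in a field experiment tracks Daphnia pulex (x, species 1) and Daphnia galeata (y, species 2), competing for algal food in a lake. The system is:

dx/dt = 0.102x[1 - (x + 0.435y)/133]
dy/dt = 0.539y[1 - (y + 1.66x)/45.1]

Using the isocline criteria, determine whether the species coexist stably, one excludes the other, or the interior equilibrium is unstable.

Compare the nullcline intercepts: K1/α12 = 133/0.435 = 306 > K2 = 45.1; K2/α21 = 45.1/1.66 = 27.2 < K1 = 133.
Since the inequalities point opposite ways, species 1 can invade but species 2 cannot.

species 1 excludes species 2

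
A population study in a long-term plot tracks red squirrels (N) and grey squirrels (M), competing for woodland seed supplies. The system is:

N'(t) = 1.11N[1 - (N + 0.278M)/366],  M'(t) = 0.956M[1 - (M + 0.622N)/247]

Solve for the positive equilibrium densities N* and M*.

Setting both brackets to zero gives the nullclines N + 0.278M = 366 and 0.622N + M = 247.
Substituting M = 247 - 0.622N into the first: N(1 - 0.278·0.622) = 366 - 0.278·247.
So N* = 297/0.827 = 359, and then M* = 247 - 0.622·359 = 23.4.

N* ≈ 359, M* ≈ 23.4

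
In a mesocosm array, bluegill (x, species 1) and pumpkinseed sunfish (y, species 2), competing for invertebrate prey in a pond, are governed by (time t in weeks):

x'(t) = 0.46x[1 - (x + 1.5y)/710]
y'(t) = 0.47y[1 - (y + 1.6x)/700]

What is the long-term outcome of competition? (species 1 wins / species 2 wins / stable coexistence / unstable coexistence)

unstable coexistence (outcome depends on initial conditions)

Compare the nullcline intercepts: K1/α12 = 710/1.5 = 473 < K2 = 700; K2/α21 = 700/1.6 = 438 < K1 = 710.
Since both are reversed, neither can invade when rare; the interior point is a saddle.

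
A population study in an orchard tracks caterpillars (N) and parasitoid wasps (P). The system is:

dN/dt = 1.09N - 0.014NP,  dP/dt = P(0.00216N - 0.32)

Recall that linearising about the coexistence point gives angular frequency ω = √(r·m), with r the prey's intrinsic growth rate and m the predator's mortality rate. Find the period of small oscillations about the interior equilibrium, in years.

Here r = 1.09 and m = 0.32, so r·m = 0.349.
ω = √0.349 = 0.591 per year, hence T = 2π/ω ≈ 10.6 years.

T ≈ 10.6 years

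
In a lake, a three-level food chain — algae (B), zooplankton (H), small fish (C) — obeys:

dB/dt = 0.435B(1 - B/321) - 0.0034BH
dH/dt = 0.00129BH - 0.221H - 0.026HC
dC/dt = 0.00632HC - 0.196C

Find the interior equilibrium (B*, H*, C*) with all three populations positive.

B* ≈ 243, H* ≈ 31, C* ≈ 3.57

From dC/dt = 0: 0.00632H* = 0.196, so H* = 31.
From dB/dt = 0: 0.435(1 - B*/321) = 0.0034·31, giving B* = 321·(1 - 0.242) = 243.
From dH/dt = 0: 0.00129·243 - 0.221 = 0.026C*, so C* = 0.0927/0.026 = 3.57.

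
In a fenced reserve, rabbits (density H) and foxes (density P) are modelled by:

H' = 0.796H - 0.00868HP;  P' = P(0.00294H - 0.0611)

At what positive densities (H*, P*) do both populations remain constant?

Set dP/dt = 0 with P > 0: 0.00294H - 0.0611 = 0, so H* = 0.0611/0.00294 = 20.8.
Set dH/dt = 0 with H > 0: 0.796 - 0.00868P = 0, so P* = 0.796/0.00868 = 91.7.

H* ≈ 20.8, P* ≈ 91.7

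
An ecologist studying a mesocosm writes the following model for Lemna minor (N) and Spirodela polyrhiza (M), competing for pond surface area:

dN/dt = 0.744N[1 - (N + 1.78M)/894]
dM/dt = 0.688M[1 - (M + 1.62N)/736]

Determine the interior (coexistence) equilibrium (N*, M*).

N* ≈ 221, M* ≈ 378

Setting both brackets to zero gives the nullclines N + 1.78M = 894 and 1.62N + M = 736.
Substituting M = 736 - 1.62N into the first: N(1 - 1.78·1.62) = 894 - 1.78·736.
So N* = -416/-1.88 = 221, and then M* = 736 - 1.62·221 = 378.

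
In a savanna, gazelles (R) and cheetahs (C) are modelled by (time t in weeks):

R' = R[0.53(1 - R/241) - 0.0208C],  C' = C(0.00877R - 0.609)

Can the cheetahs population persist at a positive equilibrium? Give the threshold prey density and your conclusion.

Threshold R = 69.4; K > 69.4, so yes, the predator persists.

The predator equation gives dC/dt > 0 only when R > 0.609/0.00877 = 69.4.
Without the predator, R → K = 241. Since 241 > 69.4, the predator can invade and persist.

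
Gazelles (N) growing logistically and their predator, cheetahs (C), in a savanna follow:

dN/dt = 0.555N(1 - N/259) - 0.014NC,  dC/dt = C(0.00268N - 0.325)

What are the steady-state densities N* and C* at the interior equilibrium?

N* ≈ 121, C* ≈ 21.1

From dC/dt = 0 with C > 0: 0.00268N* = 0.325, so N* = 121.
Substitute into dN/dt = 0: 0.555(1 - 121/259) = 0.014C*.
The bracket is 0.532, giving C* = 0.295/0.014 = 21.1.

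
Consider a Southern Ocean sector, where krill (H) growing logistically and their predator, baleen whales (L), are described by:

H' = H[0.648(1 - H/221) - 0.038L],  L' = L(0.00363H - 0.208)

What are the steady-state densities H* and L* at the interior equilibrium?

From dL/dt = 0 with L > 0: 0.00363H* = 0.208, so H* = 57.3.
Substitute into dH/dt = 0: 0.648(1 - 57.3/221) = 0.038L*.
The bracket is 0.741, giving L* = 0.48/0.038 = 12.6.

H* ≈ 57.3, L* ≈ 12.6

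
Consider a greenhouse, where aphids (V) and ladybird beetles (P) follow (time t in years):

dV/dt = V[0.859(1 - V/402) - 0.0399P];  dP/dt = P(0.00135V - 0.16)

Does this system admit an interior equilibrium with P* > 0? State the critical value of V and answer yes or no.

The predator equation gives dP/dt > 0 only when V > 0.16/0.00135 = 119.
Without the predator, V → K = 402. Since 402 > 119, the predator can invade and persist.

Threshold V = 119; K > 119, so yes, the predator persists.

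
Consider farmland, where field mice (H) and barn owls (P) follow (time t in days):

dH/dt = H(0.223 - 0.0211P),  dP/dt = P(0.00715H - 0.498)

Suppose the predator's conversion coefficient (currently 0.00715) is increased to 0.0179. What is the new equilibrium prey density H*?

H* ≈ 27.8

At the interior fixed point, setting dP/dt = 0 with P > 0 fixes H* = (predator death rate)/(HP coefficient) — independent of the other coefficients.
With the change, H* = 0.498/0.0179 = 27.8; it falls from 69.7.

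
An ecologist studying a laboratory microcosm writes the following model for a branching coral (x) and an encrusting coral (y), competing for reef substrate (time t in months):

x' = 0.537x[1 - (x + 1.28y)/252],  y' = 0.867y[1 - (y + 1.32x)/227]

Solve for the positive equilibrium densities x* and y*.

Setting both brackets to zero gives the nullclines x + 1.28y = 252 and 1.32x + y = 227.
Substituting y = 227 - 1.32x into the first: x(1 - 1.28·1.32) = 252 - 1.28·227.
So x* = -38.6/-0.69 = 55.9, and then y* = 227 - 1.32·55.9 = 153.

x* ≈ 55.9, y* ≈ 153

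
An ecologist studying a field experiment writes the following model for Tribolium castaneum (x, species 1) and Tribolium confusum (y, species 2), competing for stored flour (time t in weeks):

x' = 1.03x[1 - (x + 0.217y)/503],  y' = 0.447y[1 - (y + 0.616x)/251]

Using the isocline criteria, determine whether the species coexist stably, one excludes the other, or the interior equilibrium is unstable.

species 1 excludes species 2

Compare the nullcline intercepts: K1/α12 = 503/0.217 = 2320 > K2 = 251; K2/α21 = 251/0.616 = 407 < K1 = 503.
Since the inequalities point opposite ways, species 1 can invade but species 2 cannot.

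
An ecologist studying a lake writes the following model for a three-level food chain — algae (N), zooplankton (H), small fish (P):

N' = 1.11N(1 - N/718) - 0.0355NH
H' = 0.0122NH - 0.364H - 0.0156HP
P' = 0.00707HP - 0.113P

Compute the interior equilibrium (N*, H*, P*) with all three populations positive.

N* ≈ 351, H* ≈ 16, P* ≈ 251

From dP/dt = 0: 0.00707H* = 0.113, so H* = 16.
From dN/dt = 0: 1.11(1 - N*/718) = 0.0355·16, giving N* = 718·(1 - 0.511) = 351.
From dH/dt = 0: 0.0122·351 - 0.364 = 0.0156P*, so P* = 3.92/0.0156 = 251.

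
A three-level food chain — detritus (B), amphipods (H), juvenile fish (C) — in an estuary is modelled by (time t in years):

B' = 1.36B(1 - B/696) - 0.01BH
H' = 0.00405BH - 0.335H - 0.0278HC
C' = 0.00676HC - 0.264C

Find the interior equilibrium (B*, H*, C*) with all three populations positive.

From dC/dt = 0: 0.00676H* = 0.264, so H* = 39.1.
From dB/dt = 0: 1.36(1 - B*/696) = 0.01·39.1, giving B* = 696·(1 - 0.287) = 496.
From dH/dt = 0: 0.00405·496 - 0.335 = 0.0278C*, so C* = 1.67/0.0278 = 60.2.

B* ≈ 496, H* ≈ 39.1, C* ≈ 60.2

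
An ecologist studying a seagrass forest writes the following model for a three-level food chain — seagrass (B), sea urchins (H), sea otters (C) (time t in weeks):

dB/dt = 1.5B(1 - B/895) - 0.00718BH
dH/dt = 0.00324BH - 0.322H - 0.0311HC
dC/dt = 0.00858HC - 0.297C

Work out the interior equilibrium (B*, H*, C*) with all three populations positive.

From dC/dt = 0: 0.00858H* = 0.297, so H* = 34.6.
From dB/dt = 0: 1.5(1 - B*/895) = 0.00718·34.6, giving B* = 895·(1 - 0.166) = 747.
From dH/dt = 0: 0.00324·747 - 0.322 = 0.0311C*, so C* = 2.1/0.0311 = 67.4.

B* ≈ 747, H* ≈ 34.6, C* ≈ 67.4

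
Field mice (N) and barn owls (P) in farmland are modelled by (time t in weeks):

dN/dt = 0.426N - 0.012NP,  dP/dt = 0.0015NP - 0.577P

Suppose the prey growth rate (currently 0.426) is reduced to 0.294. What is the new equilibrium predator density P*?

P* ≈ 24.5

At the interior fixed point, setting dN/dt = 0 with N > 0 fixes P* = (prey growth rate)/(NP coefficient) — independent of the other coefficients.
With the change, P* = 0.294/0.012 = 24.5; it falls from 35.5.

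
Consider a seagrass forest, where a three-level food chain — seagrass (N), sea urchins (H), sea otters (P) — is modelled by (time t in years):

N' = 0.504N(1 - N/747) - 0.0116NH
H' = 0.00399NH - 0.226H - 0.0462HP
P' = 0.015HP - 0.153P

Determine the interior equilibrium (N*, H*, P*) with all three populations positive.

N* ≈ 572, H* ≈ 10.2, P* ≈ 44.5

From dP/dt = 0: 0.015H* = 0.153, so H* = 10.2.
From dN/dt = 0: 0.504(1 - N*/747) = 0.0116·10.2, giving N* = 747·(1 - 0.235) = 572.
From dH/dt = 0: 0.00399·572 - 0.226 = 0.0462P*, so P* = 2.05/0.0462 = 44.5.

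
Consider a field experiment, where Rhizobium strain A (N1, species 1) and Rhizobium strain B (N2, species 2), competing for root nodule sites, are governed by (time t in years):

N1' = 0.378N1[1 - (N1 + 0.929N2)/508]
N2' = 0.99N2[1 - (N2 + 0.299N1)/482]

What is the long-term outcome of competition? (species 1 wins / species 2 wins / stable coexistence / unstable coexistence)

stable coexistence

Compare the nullcline intercepts: K1/α12 = 508/0.929 = 547 > K2 = 482; K2/α21 = 482/0.299 = 1610 > K1 = 508.
Since both inequalities hold, each species can invade when rare, so the interior equilibrium is stable.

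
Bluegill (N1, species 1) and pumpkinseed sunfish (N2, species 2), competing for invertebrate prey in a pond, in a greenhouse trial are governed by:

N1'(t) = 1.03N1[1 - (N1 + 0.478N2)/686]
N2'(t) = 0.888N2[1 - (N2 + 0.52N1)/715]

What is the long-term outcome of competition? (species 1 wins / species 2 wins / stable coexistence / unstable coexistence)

stable coexistence

Compare the nullcline intercepts: K1/α12 = 686/0.478 = 1440 > K2 = 715; K2/α21 = 715/0.52 = 1380 > K1 = 686.
Since both inequalities hold, each species can invade when rare, so the interior equilibrium is stable.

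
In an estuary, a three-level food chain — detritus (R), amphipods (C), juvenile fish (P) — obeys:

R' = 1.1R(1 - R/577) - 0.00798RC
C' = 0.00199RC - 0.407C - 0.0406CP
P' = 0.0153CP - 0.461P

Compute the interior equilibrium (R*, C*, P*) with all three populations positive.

From dP/dt = 0: 0.0153C* = 0.461, so C* = 30.1.
From dR/dt = 0: 1.1(1 - R*/577) = 0.00798·30.1, giving R* = 577·(1 - 0.219) = 451.
From dC/dt = 0: 0.00199·451 - 0.407 = 0.0406P*, so P* = 0.49/0.0406 = 12.1.

R* ≈ 451, C* ≈ 30.1, P* ≈ 12.1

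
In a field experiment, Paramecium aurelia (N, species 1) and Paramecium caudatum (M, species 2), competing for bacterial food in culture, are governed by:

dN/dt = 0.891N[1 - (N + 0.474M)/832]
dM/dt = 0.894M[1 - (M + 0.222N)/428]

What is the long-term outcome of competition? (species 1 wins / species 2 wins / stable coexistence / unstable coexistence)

Compare the nullcline intercepts: K1/α12 = 832/0.474 = 1760 > K2 = 428; K2/α21 = 428/0.222 = 1930 > K1 = 832.
Since both inequalities hold, each species can invade when rare, so the interior equilibrium is stable.

stable coexistence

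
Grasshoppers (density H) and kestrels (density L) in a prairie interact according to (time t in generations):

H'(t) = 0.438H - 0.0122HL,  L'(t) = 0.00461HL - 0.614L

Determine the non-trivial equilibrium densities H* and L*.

H* ≈ 133, L* ≈ 35.9

Set dL/dt = 0 with L > 0: 0.00461H - 0.614 = 0, so H* = 0.614/0.00461 = 133.
Set dH/dt = 0 with H > 0: 0.438 - 0.0122L = 0, so L* = 0.438/0.0122 = 35.9.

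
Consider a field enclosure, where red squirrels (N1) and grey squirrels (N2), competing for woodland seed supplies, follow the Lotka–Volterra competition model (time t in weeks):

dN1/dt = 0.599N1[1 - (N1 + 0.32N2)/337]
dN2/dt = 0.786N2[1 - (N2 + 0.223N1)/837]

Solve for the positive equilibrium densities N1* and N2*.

N1* ≈ 74.5, N2* ≈ 820

Setting both brackets to zero gives the nullclines N1 + 0.32N2 = 337 and 0.223N1 + N2 = 837.
Substituting N2 = 837 - 0.223N1 into the first: N1(1 - 0.32·0.223) = 337 - 0.32·837.
So N1* = 69.2/0.929 = 74.5, and then N2* = 837 - 0.223·74.5 = 820.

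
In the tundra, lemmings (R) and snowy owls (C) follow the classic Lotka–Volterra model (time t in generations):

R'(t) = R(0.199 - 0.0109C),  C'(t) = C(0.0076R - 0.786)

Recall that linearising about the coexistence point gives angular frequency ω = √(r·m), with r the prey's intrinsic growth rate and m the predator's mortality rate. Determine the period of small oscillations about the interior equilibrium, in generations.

T ≈ 15.9 generations

Here r = 0.199 and m = 0.786, so r·m = 0.156.
ω = √0.156 = 0.395 per generation, hence T = 2π/ω ≈ 15.9 generations.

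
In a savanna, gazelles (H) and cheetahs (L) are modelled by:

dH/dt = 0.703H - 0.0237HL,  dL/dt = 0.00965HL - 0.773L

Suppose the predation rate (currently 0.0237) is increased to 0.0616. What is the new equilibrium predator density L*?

At the interior fixed point, setting dH/dt = 0 with H > 0 fixes L* = (prey growth rate)/(HL coefficient) — independent of the other coefficients.
With the change, L* = 0.703/0.0616 = 11.4; it falls from 29.7.

L* ≈ 11.4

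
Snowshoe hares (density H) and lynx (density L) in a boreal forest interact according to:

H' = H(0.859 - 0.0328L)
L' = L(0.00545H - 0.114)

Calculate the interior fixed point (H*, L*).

H* ≈ 20.9, L* ≈ 26.2

Set dL/dt = 0 with L > 0: 0.00545H - 0.114 = 0, so H* = 0.114/0.00545 = 20.9.
Set dH/dt = 0 with H > 0: 0.859 - 0.0328L = 0, so L* = 0.859/0.0328 = 26.2.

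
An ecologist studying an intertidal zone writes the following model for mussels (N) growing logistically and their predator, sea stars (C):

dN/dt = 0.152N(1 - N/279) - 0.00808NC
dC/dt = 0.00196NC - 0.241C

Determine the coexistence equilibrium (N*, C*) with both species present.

From dC/dt = 0 with C > 0: 0.00196N* = 0.241, so N* = 123.
Substitute into dN/dt = 0: 0.152(1 - 123/279) = 0.00808C*.
The bracket is 0.559, giving C* = 0.085/0.00808 = 10.5.

N* ≈ 123, C* ≈ 10.5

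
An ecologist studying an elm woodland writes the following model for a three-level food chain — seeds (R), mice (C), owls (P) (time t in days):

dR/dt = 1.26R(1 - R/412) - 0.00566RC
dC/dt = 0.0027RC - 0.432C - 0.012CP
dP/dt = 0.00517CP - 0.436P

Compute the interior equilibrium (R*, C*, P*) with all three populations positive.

R* ≈ 256, C* ≈ 84.3, P* ≈ 21.6

From dP/dt = 0: 0.00517C* = 0.436, so C* = 84.3.
From dR/dt = 0: 1.26(1 - R*/412) = 0.00566·84.3, giving R* = 412·(1 - 0.379) = 256.
From dC/dt = 0: 0.0027·256 - 0.432 = 0.012P*, so P* = 0.259/0.012 = 21.6.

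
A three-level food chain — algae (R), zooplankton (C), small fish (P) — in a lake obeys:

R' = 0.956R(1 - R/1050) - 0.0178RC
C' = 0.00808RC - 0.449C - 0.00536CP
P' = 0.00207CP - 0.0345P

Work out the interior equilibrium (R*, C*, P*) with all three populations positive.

From dP/dt = 0: 0.00207C* = 0.0345, so C* = 16.7.
From dR/dt = 0: 0.956(1 - R*/1050) = 0.0178·16.7, giving R* = 1050·(1 - 0.31) = 724.
From dC/dt = 0: 0.00808·724 - 0.449 = 0.00536P*, so P* = 5.4/0.00536 = 1010.

R* ≈ 724, C* ≈ 16.7, P* ≈ 1010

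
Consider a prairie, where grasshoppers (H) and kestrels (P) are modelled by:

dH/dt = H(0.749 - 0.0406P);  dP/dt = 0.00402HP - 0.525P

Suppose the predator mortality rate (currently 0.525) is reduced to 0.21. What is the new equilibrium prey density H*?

H* ≈ 52.2

At the interior fixed point, setting dP/dt = 0 with P > 0 fixes H* = (predator death rate)/(HP coefficient) — independent of the other coefficients.
With the change, H* = 0.21/0.00402 = 52.2; it falls from 131.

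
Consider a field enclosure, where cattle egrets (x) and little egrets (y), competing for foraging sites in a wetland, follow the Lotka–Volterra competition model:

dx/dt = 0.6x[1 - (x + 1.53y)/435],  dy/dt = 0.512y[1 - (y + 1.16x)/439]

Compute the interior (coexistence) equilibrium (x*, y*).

x* ≈ 305, y* ≈ 84.7

Setting both brackets to zero gives the nullclines x + 1.53y = 435 and 1.16x + y = 439.
Substituting y = 439 - 1.16x into the first: x(1 - 1.53·1.16) = 435 - 1.53·439.
So x* = -237/-0.775 = 305, and then y* = 439 - 1.16·305 = 84.7.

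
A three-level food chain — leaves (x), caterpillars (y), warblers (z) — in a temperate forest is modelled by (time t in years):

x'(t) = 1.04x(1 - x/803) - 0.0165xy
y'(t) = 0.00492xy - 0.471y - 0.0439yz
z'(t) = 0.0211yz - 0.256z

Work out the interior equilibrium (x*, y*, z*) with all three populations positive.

From dz/dt = 0: 0.0211y* = 0.256, so y* = 12.1.
From dx/dt = 0: 1.04(1 - x*/803) = 0.0165·12.1, giving x* = 803·(1 - 0.192) = 648.
From dy/dt = 0: 0.00492·648 - 0.471 = 0.0439z*, so z* = 2.72/0.0439 = 61.9.

x* ≈ 648, y* ≈ 12.1, z* ≈ 61.9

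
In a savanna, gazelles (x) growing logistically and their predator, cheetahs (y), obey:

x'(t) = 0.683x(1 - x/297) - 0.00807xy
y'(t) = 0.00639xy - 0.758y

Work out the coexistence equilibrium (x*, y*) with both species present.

From dy/dt = 0 with y > 0: 0.00639x* = 0.758, so x* = 119.
Substitute into dx/dt = 0: 0.683(1 - 119/297) = 0.00807y*.
The bracket is 0.601, giving y* = 0.41/0.00807 = 50.8.

x* ≈ 119, y* ≈ 50.8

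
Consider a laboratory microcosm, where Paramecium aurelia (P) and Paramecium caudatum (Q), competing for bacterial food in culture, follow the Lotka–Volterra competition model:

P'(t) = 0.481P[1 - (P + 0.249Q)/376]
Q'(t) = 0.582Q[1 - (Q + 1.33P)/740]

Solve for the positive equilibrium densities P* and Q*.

Setting both brackets to zero gives the nullclines P + 0.249Q = 376 and 1.33P + Q = 740.
Substituting Q = 740 - 1.33P into the first: P(1 - 0.249·1.33) = 376 - 0.249·740.
So P* = 192/0.669 = 287, and then Q* = 740 - 1.33·287 = 359.

P* ≈ 287, Q* ≈ 359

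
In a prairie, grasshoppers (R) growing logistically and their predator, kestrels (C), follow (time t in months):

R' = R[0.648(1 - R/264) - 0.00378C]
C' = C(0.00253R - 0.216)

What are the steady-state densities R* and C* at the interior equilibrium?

R* ≈ 85.4, C* ≈ 116

From dC/dt = 0 with C > 0: 0.00253R* = 0.216, so R* = 85.4.
Substitute into dR/dt = 0: 0.648(1 - 85.4/264) = 0.00378C*.
The bracket is 0.677, giving C* = 0.438/0.00378 = 116.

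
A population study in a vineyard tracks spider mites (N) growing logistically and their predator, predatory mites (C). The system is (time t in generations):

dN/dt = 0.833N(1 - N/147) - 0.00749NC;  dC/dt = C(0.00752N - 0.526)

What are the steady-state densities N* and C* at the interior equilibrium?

From dC/dt = 0 with C > 0: 0.00752N* = 0.526, so N* = 69.9.
Substitute into dN/dt = 0: 0.833(1 - 69.9/147) = 0.00749C*.
The bracket is 0.524, giving C* = 0.437/0.00749 = 58.3.

N* ≈ 69.9, C* ≈ 58.3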